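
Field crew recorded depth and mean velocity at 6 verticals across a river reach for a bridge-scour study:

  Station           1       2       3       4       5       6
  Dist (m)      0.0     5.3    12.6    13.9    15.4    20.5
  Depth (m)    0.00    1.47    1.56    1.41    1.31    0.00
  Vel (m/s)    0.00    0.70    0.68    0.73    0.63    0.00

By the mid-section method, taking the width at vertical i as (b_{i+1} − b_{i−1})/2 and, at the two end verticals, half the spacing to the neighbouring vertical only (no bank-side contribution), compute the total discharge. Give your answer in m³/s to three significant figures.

15.2 m³/s

w_2 = (12.6 − 0.0)/2 = 6.3 m; q_2 = 0.70 × 1.47 × 6.3 = 6.483 m³/s
w_3 = (13.9 − 5.3)/2 = 4.3 m; q_3 = 0.68 × 1.56 × 4.3 = 4.561 m³/s
w_4 = (15.4 − 12.6)/2 = 1.4 m; q_4 = 0.73 × 1.41 × 1.4 = 1.441 m³/s
w_5 = (20.5 − 13.9)/2 = 3.3 m; q_5 = 0.63 × 1.31 × 3.3 = 2.723 m³/s
Stations 1, 6 contribute zero (depth or velocity is 0).
Q = Σ qᵢ = 15.21 m³/s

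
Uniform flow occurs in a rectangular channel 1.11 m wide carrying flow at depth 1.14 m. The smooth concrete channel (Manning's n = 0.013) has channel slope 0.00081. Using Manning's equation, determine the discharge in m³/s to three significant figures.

1.44 m³/s

A = b·y = 1.11 × 1.14 = 1.265 m²
P = b + 2y = 1.11 + 2×1.14 = 3.390 m
R = A/P = 1.265/3.390 = 0.3733 m
Q = (1/n)·A·R^(2/3)·S^(1/2) = (1/0.013) × 1.265 × 0.3733^(2/3) × 0.00081^(1/2) = 1.436 m³/s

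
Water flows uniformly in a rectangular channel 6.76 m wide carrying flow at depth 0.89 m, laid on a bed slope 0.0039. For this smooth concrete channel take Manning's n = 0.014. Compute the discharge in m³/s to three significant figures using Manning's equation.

21.2 m³/s

A = b·y = 6.76 × 0.89 = 6.016 m²
P = b + 2y = 6.76 + 2×0.89 = 8.540 m
R = A/P = 6.016/8.540 = 0.7045 m
Q = (1/n)·A·R^(2/3)·S^(1/2) = (1/0.014) × 6.016 × 0.7045^(2/3) × 0.0039^(1/2) = 21.25 m³/s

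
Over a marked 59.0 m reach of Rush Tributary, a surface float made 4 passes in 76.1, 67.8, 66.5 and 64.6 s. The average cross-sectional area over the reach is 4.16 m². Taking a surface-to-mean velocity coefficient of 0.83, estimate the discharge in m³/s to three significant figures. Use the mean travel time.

t̄ = (76.1 + 67.8 + 66.5 + 64.6) / 4 = 68.75 s
v_surface = L / t̄ = 59.0 / 68.75 = 0.8582 m/s
v_mean = 0.83 × 0.8582 = 0.7123 m/s
Q = A × v_mean = 4.16 × 0.7123 = 2.963 m³/s

2.96 m³/s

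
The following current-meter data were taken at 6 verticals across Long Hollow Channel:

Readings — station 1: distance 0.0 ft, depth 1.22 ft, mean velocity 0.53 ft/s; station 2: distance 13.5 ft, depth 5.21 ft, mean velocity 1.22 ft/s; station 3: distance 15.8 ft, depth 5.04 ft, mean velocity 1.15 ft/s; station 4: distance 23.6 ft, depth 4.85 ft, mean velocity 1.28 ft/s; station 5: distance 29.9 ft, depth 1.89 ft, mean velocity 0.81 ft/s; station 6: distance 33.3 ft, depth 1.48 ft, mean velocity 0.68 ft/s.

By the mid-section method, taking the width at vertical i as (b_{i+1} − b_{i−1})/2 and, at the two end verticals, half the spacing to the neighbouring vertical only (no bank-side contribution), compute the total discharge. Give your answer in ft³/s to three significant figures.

w_1 = (13.5 − 0.0)/2 = 6.75 ft; q_1 = 0.53 × 1.22 × 6.75 = 4.365 ft³/s
w_2 = (15.8 − 0.0)/2 = 7.9 ft; q_2 = 1.22 × 5.21 × 7.9 = 50.21 ft³/s
w_3 = (23.6 − 13.5)/2 = 5.05 ft; q_3 = 1.15 × 5.04 × 5.05 = 29.27 ft³/s
w_4 = (29.9 − 15.8)/2 = 7.05 ft; q_4 = 1.28 × 4.85 × 7.05 = 43.77 ft³/s
w_5 = (33.3 − 23.6)/2 = 4.85 ft; q_5 = 0.81 × 1.89 × 4.85 = 7.425 ft³/s
w_6 = (33.3 − 29.9)/2 = 1.7 ft; q_6 = 0.68 × 1.48 × 1.7 = 1.711 ft³/s
Q = Σ qᵢ = 136.8 ft³/s

137 ft³/s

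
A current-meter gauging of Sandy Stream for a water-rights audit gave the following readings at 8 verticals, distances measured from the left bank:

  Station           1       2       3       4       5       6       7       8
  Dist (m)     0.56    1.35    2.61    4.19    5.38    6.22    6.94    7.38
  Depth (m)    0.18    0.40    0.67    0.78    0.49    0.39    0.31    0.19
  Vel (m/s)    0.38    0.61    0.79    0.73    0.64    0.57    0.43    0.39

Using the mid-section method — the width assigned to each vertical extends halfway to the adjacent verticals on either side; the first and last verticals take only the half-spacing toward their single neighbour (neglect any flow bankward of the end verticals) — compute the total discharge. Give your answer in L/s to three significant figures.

w_1 = (1.35 − 0.56)/2 = 0.395 m; q_1 = 0.38 × 0.18 × 0.395 = 0.02702 m³/s
w_2 = (2.61 − 0.56)/2 = 1.025 m; q_2 = 0.61 × 0.40 × 1.025 = 0.2501 m³/s
w_3 = (4.19 − 1.35)/2 = 1.42 m; q_3 = 0.79 × 0.67 × 1.42 = 0.7516 m³/s
w_4 = (5.38 − 2.61)/2 = 1.385 m; q_4 = 0.73 × 0.78 × 1.385 = 0.7886 m³/s
w_5 = (6.22 − 4.19)/2 = 1.015 m; q_5 = 0.64 × 0.49 × 1.015 = 0.3183 m³/s
w_6 = (6.94 − 5.38)/2 = 0.78 m; q_6 = 0.57 × 0.39 × 0.78 = 0.1734 m³/s
w_7 = (7.38 − 6.22)/2 = 0.58 m; q_7 = 0.43 × 0.31 × 0.58 = 0.07731 m³/s
w_8 = (7.38 − 6.94)/2 = 0.22 m; q_8 = 0.39 × 0.19 × 0.22 = 0.01630 m³/s
Q = Σ qᵢ = 2.403 m³/s
= 2.403 × 1000 = 2403 L/s

2400 L/s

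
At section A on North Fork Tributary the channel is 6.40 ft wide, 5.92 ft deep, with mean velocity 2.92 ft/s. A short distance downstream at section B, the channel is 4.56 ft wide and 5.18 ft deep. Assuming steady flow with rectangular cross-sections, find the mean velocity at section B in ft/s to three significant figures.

4.68 ft/s

Q = A₁V₁ = (6.40×5.92) × 2.92 = 110.6 ft³/s
A₂ = 4.56 × 5.18 = 23.62 ft²
V₂ = Q/A₂ = 110.6/23.62 = 4.684 ft/s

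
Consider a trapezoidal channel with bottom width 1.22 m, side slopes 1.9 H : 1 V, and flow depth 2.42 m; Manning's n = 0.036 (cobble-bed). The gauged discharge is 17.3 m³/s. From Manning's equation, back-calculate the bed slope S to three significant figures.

A = (b + z·y)·y = (1.22 + 1.9×2.42)×2.42 = 14.08 m²
P = b + 2y√(1+z²) = 1.22 + 2×2.42×√(1+1.9²) = 11.61 m
R = A/P = 14.08/11.61 = 1.213 m
S = (Q·n / (1·A·R^(2/3)))² = (17.3×0.036 / (1×14.08×1.137))² = 0.001513

0.00151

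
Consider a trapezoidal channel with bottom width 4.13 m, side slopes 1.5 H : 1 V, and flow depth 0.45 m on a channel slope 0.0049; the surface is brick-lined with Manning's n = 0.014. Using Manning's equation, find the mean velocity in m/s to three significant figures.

2.60 m/s

A = (b + z·y)·y = (4.13 + 1.5×0.45)×0.45 = 2.162 m²
P = b + 2y√(1+z²) = 4.13 + 2×0.45×√(1+1.5²) = 5.752 m
R = A/P = 2.162/5.752 = 0.3759 m
Q = (1/n)·A·R^(2/3)·S^(1/2) = (1/0.014) × 2.162 × 0.3759^(2/3) × 0.0049^(1/2) = 5.631 m³/s
V = Q/A = 5.631/2.162 = 2.604 m/s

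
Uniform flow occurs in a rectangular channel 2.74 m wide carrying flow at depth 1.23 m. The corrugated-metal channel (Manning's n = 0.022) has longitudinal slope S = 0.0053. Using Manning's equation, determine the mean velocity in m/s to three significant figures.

A = b·y = 2.74 × 1.23 = 3.370 m²
P = b + 2y = 2.74 + 2×1.23 = 5.200 m
R = A/P = 3.370/5.200 = 0.6481 m
Q = (1/n)·A·R^(2/3)·S^(1/2) = (1/0.022) × 3.370 × 0.6481^(2/3) × 0.0053^(1/2) = 8.352 m³/s
V = Q/A = 8.352/3.370 = 2.478 m/s

2.48 m/s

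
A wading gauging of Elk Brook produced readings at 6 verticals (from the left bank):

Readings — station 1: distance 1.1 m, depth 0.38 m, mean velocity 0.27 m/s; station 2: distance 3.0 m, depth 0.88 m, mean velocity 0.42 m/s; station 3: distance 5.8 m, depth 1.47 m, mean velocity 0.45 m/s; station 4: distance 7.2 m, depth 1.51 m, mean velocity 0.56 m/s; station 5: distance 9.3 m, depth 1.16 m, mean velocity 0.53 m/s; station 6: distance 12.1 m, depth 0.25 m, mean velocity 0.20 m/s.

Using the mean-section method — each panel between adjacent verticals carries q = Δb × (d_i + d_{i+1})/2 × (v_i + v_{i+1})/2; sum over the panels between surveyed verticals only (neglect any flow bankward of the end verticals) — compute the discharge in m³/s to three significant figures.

Panel 1-2: Δb = 1.9 m, d̄ = (0.38+0.88)/2 = 0.63, v̄ = (0.27+0.42)/2 = 0.345 → q = 1.9×0.63×0.345 = 0.4130 m³/s
Panel 2-3: Δb = 2.8 m, d̄ = (0.88+1.47)/2 = 1.175, v̄ = (0.42+0.45)/2 = 0.435 → q = 2.8×1.175×0.435 = 1.431 m³/s
Panel 3-4: Δb = 1.4 m, d̄ = (1.47+1.51)/2 = 1.49, v̄ = (0.45+0.56)/2 = 0.505 → q = 1.4×1.49×0.505 = 1.053 m³/s
Panel 4-5: Δb = 2.1 m, d̄ = (1.51+1.16)/2 = 1.335, v̄ = (0.56+0.53)/2 = 0.545 → q = 2.1×1.335×0.545 = 1.528 m³/s
Panel 5-6: Δb = 2.8 m, d̄ = (1.16+0.25)/2 = 0.705, v̄ = (0.53+0.20)/2 = 0.365 → q = 2.8×0.705×0.365 = 0.7205 m³/s
Q = Σ q = 5.146 m³/s

5.15 m³/s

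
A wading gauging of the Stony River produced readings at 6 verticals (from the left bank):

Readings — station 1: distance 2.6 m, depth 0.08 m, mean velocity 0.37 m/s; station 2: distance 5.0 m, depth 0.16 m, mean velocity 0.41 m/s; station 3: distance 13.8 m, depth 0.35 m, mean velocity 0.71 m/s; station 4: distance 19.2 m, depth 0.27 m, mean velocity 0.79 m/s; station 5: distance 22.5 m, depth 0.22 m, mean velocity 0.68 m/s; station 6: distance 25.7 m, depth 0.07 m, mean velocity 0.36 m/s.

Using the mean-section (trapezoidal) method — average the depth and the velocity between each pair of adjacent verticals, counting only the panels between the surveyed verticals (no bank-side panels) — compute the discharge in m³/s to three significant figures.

3.46 m³/s

Panel 1-2: Δb = 2.4 m, d̄ = (0.08+0.16)/2 = 0.12, v̄ = (0.37+0.41)/2 = 0.39 → q = 2.4×0.12×0.39 = 0.1123 m³/s
Panel 2-3: Δb = 8.8 m, d̄ = (0.16+0.35)/2 = 0.255, v̄ = (0.41+0.71)/2 = 0.56 → q = 8.8×0.255×0.56 = 1.257 m³/s
Panel 3-4: Δb = 5.4 m, d̄ = (0.35+0.27)/2 = 0.31, v̄ = (0.71+0.79)/2 = 0.75 → q = 5.4×0.31×0.75 = 1.256 m³/s
Panel 4-5: Δb = 3.3 m, d̄ = (0.27+0.22)/2 = 0.245, v̄ = (0.79+0.68)/2 = 0.735 → q = 3.3×0.245×0.735 = 0.5942 m³/s
Panel 5-6: Δb = 3.2 m, d̄ = (0.22+0.07)/2 = 0.145, v̄ = (0.68+0.36)/2 = 0.52 → q = 3.2×0.145×0.52 = 0.2413 m³/s
Q = Σ q = 3.460 m³/s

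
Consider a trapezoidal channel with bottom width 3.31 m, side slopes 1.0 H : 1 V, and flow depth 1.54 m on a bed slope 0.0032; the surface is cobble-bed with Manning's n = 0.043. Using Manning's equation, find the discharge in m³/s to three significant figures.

9.66 m³/s

A = (b + z·y)·y = (3.31 + 1.0×1.54)×1.54 = 7.469 m²
P = b + 2y√(1+z²) = 3.31 + 2×1.54×√(1+1.0²) = 7.666 m
R = A/P = 7.469/7.666 = 0.9743 m
Q = (1/n)·A·R^(2/3)·S^(1/2) = (1/0.043) × 7.469 × 0.9743^(2/3) × 0.0032^(1/2) = 9.657 m³/s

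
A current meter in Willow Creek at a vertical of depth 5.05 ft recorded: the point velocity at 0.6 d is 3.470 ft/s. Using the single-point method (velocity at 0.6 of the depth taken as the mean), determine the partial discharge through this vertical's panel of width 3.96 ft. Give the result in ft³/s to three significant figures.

69.4 ft³/s

v̄ = v₀.₆ = 3.470 ft/s
q = v̄ × d × w = 3.470 × 5.05 × 3.96 = 69.39 ft³/s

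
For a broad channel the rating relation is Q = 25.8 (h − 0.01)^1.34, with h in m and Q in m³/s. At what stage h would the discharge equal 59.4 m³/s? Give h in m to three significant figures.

h − h₀ = (Q/C)^(1/b) = (59.4/25.8)^(1/1.34) = 1.863 m
h = 0.01 + 1.863 = 1.873 m

1.87 m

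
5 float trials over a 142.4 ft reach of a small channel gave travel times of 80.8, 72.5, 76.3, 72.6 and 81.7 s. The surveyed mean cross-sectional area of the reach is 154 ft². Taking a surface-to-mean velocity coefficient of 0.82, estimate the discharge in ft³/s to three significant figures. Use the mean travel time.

234 ft³/s

t̄ = (80.8 + 72.5 + 76.3 + 72.6 + 81.7) / 5 = 76.78 s
v_surface = L / t̄ = 142.4 / 76.78 = 1.855 ft/s
v_mean = 0.82 × 1.855 = 1.521 ft/s
Q = A × v_mean = 154 × 1.521 = 234.2 ft³/s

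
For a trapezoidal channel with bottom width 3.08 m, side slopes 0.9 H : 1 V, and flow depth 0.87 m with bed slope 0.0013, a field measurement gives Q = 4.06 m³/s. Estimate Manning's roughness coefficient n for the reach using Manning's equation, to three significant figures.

0.0217

A = (b + z·y)·y = (3.08 + 0.9×0.87)×0.87 = 3.361 m²
P = b + 2y√(1+z²) = 3.08 + 2×0.87×√(1+0.9²) = 5.421 m
R = A/P = 3.361/5.421 = 0.6200 m
n = (1/Q)·A·R^(2/3)·S^(1/2) = (1/4.06) × 3.361 × 0.7271 × 0.03606 = 0.02170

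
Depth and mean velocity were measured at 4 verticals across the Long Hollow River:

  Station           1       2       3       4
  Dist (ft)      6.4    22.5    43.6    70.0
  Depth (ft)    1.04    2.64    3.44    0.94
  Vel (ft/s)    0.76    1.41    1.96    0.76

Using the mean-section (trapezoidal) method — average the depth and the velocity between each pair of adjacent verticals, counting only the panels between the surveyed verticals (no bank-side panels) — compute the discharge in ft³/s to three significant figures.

219 ft³/s

Panel 1-2: Δb = 16.1 ft, d̄ = (1.04+2.64)/2 = 1.84, v̄ = (0.76+1.41)/2 = 1.085 → q = 16.1×1.84×1.085 = 32.14 ft³/s
Panel 2-3: Δb = 21.1 ft, d̄ = (2.64+3.44)/2 = 3.04, v̄ = (1.41+1.96)/2 = 1.685 → q = 21.1×3.04×1.685 = 108.1 ft³/s
Panel 3-4: Δb = 26.4 ft, d̄ = (3.44+0.94)/2 = 2.19, v̄ = (1.96+0.76)/2 = 1.36 → q = 26.4×2.19×1.36 = 78.63 ft³/s
Q = Σ q = 218.9 ft³/s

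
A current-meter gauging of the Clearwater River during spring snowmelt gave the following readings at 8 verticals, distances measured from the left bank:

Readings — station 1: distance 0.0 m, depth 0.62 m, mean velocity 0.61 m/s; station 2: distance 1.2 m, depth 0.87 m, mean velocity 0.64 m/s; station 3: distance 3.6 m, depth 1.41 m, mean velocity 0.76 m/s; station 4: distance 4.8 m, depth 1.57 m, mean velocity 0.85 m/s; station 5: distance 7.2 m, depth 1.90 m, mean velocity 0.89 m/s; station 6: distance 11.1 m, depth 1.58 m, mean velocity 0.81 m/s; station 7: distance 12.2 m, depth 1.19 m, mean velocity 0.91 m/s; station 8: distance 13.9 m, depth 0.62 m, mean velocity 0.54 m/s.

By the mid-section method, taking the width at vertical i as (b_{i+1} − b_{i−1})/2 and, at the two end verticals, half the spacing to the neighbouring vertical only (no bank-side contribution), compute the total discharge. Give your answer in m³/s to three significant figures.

w_1 = (1.2 − 0.0)/2 = 0.6 m; q_1 = 0.61 × 0.62 × 0.6 = 0.2269 m³/s
w_2 = (3.6 − 0.0)/2 = 1.8 m; q_2 = 0.64 × 0.87 × 1.8 = 1.002 m³/s
w_3 = (4.8 − 1.2)/2 = 1.8 m; q_3 = 0.76 × 1.41 × 1.8 = 1.929 m³/s
w_4 = (7.2 − 3.6)/2 = 1.8 m; q_4 = 0.85 × 1.57 × 1.8 = 2.402 m³/s
w_5 = (11.1 − 4.8)/2 = 3.15 m; q_5 = 0.89 × 1.90 × 3.15 = 5.327 m³/s
w_6 = (12.2 − 7.2)/2 = 2.5 m; q_6 = 0.81 × 1.58 × 2.5 = 3.200 m³/s
w_7 = (13.9 − 11.1)/2 = 1.4 m; q_7 = 0.91 × 1.19 × 1.4 = 1.516 m³/s
w_8 = (13.9 − 12.2)/2 = 0.85 m; q_8 = 0.54 × 0.62 × 0.85 = 0.2846 m³/s
Q = Σ qᵢ = 15.89 m³/s

15.9 m³/s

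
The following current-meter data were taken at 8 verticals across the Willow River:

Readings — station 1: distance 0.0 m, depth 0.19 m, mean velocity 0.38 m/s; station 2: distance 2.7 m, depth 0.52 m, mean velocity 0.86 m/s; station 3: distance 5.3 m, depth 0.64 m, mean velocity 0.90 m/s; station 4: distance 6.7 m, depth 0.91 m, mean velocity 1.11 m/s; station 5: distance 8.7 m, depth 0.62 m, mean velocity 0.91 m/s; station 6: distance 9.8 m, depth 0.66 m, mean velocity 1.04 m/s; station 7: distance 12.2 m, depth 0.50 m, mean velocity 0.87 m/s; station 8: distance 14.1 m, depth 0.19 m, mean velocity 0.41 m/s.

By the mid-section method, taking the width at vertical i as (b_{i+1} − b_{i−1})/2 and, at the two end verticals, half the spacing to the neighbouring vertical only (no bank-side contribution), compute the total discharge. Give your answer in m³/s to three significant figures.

w_1 = (2.7 − 0.0)/2 = 1.35 m; q_1 = 0.38 × 0.19 × 1.35 = 0.09747 m³/s
w_2 = (5.3 − 0.0)/2 = 2.65 m; q_2 = 0.86 × 0.52 × 2.65 = 1.185 m³/s
w_3 = (6.7 − 2.7)/2 = 2 m; q_3 = 0.90 × 0.64 × 2 = 1.152 m³/s
w_4 = (8.7 − 5.3)/2 = 1.7 m; q_4 = 1.11 × 0.91 × 1.7 = 1.717 m³/s
w_5 = (9.8 − 6.7)/2 = 1.55 m; q_5 = 0.91 × 0.62 × 1.55 = 0.8745 m³/s
w_6 = (12.2 − 8.7)/2 = 1.75 m; q_6 = 1.04 × 0.66 × 1.75 = 1.201 m³/s
w_7 = (14.1 − 9.8)/2 = 2.15 m; q_7 = 0.87 × 0.50 × 2.15 = 0.9353 m³/s
w_8 = (14.1 − 12.2)/2 = 0.95 m; q_8 = 0.41 × 0.19 × 0.95 = 0.07401 m³/s
Q = Σ qᵢ = 7.237 m³/s

7.24 m³/s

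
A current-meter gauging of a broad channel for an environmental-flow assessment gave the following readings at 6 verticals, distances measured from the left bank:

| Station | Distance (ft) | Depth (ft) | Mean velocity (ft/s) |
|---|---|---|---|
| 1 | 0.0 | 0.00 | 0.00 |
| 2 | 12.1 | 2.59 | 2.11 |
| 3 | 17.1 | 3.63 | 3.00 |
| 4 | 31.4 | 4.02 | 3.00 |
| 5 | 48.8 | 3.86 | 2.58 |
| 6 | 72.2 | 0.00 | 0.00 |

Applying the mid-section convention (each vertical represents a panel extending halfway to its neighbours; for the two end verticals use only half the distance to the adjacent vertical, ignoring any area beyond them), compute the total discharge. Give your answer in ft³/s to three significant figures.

546 ft³/s

w_2 = (17.1 − 0.0)/2 = 8.55 ft; q_2 = 2.11 × 2.59 × 8.55 = 46.72 ft³/s
w_3 = (31.4 − 12.1)/2 = 9.65 ft; q_3 = 3.00 × 3.63 × 9.65 = 105.1 ft³/s
w_4 = (48.8 − 17.1)/2 = 15.85 ft; q_4 = 3.00 × 4.02 × 15.85 = 191.2 ft³/s
w_5 = (72.2 − 31.4)/2 = 20.4 ft; q_5 = 2.58 × 3.86 × 20.4 = 203.2 ft³/s
Stations 1, 6 contribute zero (depth or velocity is 0).
Q = Σ qᵢ = 546.1 ft³/s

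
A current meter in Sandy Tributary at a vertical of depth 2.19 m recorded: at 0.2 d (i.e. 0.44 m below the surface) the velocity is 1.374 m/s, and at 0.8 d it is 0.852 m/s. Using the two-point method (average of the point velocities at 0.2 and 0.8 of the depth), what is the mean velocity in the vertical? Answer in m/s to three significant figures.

v̄ = (1.374 + 0.852) / 2 = 1.113 m/s

1.11 m/s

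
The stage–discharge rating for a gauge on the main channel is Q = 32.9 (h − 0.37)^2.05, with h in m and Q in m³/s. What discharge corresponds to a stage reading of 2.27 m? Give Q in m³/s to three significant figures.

Q = 32.9 × (2.27 − 0.37)^2.05 = 32.9 × 1.9^2.05 = 122.6 m³/s

123 m³/s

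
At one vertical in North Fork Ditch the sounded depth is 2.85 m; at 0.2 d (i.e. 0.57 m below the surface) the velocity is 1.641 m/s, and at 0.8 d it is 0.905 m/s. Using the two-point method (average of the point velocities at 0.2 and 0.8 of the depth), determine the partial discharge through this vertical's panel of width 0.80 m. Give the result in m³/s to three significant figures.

v̄ = (1.641 + 0.905) / 2 = 1.273 m/s
q = v̄ × d × w = 1.273 × 2.85 × 0.80 = 2.902 m³/s

2.90 m³/s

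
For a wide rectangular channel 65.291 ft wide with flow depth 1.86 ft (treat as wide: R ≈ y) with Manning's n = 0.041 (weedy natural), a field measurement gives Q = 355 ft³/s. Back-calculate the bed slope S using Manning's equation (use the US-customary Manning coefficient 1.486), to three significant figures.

A = b·y = 65.291 × 1.86 = 121.4 ft²
Wide channel: R ≈ y = 1.86 ft
S = (Q·n / (1.486·A·R^(2/3)))² = (355×0.041 / (1.486×121.4×1.512))² = 0.002844

0.00284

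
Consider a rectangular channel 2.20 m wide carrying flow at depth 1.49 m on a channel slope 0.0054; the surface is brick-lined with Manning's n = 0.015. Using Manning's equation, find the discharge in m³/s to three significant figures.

11.8 m³/s

A = b·y = 2.20 × 1.49 = 3.278 m²
P = b + 2y = 2.20 + 2×1.49 = 5.180 m
R = A/P = 3.278/5.180 = 0.6328 m
Q = (1/n)·A·R^(2/3)·S^(1/2) = (1/0.015) × 3.278 × 0.6328^(2/3) × 0.0054^(1/2) = 11.84 m³/s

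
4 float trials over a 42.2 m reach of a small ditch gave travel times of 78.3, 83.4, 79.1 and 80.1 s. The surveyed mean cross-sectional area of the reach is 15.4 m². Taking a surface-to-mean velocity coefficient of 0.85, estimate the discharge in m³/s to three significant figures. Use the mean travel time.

t̄ = (78.3 + 83.4 + 79.1 + 80.1) / 4 = 80.225 s
v_surface = L / t̄ = 42.2 / 80.225 = 0.5260 m/s
v_mean = 0.85 × 0.5260 = 0.4471 m/s
Q = A × v_mean = 15.4 × 0.4471 = 6.886 m³/s

6.89 m³/s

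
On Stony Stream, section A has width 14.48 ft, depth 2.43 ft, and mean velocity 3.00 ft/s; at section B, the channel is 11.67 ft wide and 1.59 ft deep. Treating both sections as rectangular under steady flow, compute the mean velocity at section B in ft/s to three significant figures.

5.69 ft/s

Q = A₁V₁ = (14.48×2.43) × 3.00 = 105.6 ft³/s
A₂ = 11.67 × 1.59 = 18.56 ft²
V₂ = Q/A₂ = 105.6/18.56 = 5.689 ft/s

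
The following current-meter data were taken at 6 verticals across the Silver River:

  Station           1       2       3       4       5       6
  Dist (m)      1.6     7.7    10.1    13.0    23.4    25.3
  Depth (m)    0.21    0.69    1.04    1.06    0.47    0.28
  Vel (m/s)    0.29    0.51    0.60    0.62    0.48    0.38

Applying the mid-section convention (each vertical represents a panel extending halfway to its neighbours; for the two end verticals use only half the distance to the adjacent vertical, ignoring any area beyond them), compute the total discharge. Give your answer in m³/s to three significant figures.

w_1 = (7.7 − 1.6)/2 = 3.05 m; q_1 = 0.29 × 0.21 × 3.05 = 0.1857 m³/s
w_2 = (10.1 − 1.6)/2 = 4.25 m; q_2 = 0.51 × 0.69 × 4.25 = 1.496 m³/s
w_3 = (13.0 − 7.7)/2 = 2.65 m; q_3 = 0.60 × 1.04 × 2.65 = 1.654 m³/s
w_4 = (23.4 − 10.1)/2 = 6.65 m; q_4 = 0.62 × 1.06 × 6.65 = 4.370 m³/s
w_5 = (25.3 − 13.0)/2 = 6.15 m; q_5 = 0.48 × 0.47 × 6.15 = 1.387 m³/s
w_6 = (25.3 − 23.4)/2 = 0.95 m; q_6 = 0.38 × 0.28 × 0.95 = 0.1011 m³/s
Q = Σ qᵢ = 9.194 m³/s

9.19 m³/s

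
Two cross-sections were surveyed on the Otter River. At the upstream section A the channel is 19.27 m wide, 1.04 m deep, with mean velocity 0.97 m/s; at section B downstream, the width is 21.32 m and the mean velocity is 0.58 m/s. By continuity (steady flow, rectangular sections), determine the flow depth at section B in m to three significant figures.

1.57 m

Q = A₁V₁ = (19.27×1.04) × 0.97 = 19.44 m³/s
d₂ = Q/(b₂ V₂) = 19.44/(21.32×0.58) = 1.572 m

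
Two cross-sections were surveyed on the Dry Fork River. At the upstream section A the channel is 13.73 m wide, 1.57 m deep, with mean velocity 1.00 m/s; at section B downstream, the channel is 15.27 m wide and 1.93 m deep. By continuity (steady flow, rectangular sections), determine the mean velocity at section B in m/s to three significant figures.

Q = A₁V₁ = (13.73×1.57) × 1.00 = 21.56 m³/s
A₂ = 15.27 × 1.93 = 29.47 m²
V₂ = Q/A₂ = 21.56/29.47 = 0.7314 m/s

0.731 m/s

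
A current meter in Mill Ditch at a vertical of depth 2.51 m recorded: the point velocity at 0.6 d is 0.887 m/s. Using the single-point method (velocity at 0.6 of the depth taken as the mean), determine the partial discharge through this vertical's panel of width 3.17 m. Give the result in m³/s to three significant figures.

v̄ = v₀.₆ = 0.887 m/s
q = v̄ × d × w = 0.8870 × 2.51 × 3.17 = 7.058 m³/s

7.06 m³/s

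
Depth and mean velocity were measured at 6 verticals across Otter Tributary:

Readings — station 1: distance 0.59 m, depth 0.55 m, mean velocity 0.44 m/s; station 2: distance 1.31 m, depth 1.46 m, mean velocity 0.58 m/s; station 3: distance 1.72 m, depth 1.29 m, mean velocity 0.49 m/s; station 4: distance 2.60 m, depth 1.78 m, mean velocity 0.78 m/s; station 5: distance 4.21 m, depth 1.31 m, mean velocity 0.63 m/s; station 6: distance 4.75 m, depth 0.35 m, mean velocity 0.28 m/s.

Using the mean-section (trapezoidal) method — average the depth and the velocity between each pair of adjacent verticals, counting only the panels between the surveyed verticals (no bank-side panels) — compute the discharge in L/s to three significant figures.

3490 L/s

Panel 1-2: Δb = 0.72 m, d̄ = (0.55+1.46)/2 = 1.005, v̄ = (0.44+0.58)/2 = 0.51 → q = 0.72×1.005×0.51 = 0.3690 m³/s
Panel 2-3: Δb = 0.41 m, d̄ = (1.46+1.29)/2 = 1.375, v̄ = (0.58+0.49)/2 = 0.535 → q = 0.41×1.375×0.535 = 0.3016 m³/s
Panel 3-4: Δb = 0.88 m, d̄ = (1.29+1.78)/2 = 1.535, v̄ = (0.49+0.78)/2 = 0.635 → q = 0.88×1.535×0.635 = 0.8578 m³/s
Panel 4-5: Δb = 1.61 m, d̄ = (1.78+1.31)/2 = 1.545, v̄ = (0.78+0.63)/2 = 0.705 → q = 1.61×1.545×0.705 = 1.754 m³/s
Panel 5-6: Δb = 0.54 m, d̄ = (1.31+0.35)/2 = 0.83, v̄ = (0.63+0.28)/2 = 0.455 → q = 0.54×0.83×0.455 = 0.2039 m³/s
Q = Σ q = 3.486 m³/s
= 3.486 × 1000 = 3486 L/s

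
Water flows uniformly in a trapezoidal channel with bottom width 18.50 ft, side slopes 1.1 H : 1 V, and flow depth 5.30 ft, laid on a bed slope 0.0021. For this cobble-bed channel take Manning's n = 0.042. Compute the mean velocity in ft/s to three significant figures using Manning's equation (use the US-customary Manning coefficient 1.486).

A = (b + z·y)·y = (18.50 + 1.1×5.30)×5.30 = 128.9 ft²
P = b + 2y√(1+z²) = 18.50 + 2×5.30×√(1+1.1²) = 34.26 ft
R = A/P = 128.9/34.26 = 3.764 ft
Q = (1.486/n)·A·R^(2/3)·S^(1/2) = (1.486/0.042) × 128.9 × 3.764^(2/3) × 0.0021^(1/2) = 505.9 ft³/s
V = Q/A = 505.9/128.9 = 3.923 ft/s

3.92 ft/s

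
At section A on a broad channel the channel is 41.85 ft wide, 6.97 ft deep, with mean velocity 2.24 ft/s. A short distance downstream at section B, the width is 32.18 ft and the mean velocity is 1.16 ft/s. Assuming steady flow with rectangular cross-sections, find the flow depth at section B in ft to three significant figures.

Q = A₁V₁ = (41.85×6.97) × 2.24 = 653.4 ft³/s
d₂ = Q/(b₂ V₂) = 653.4/(32.18×1.16) = 17.50 ft

17.5 ft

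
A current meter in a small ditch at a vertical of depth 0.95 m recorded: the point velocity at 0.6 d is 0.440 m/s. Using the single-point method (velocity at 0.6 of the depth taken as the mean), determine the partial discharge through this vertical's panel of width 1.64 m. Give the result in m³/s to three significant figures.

0.686 m³/s

v̄ = v₀.₆ = 0.440 m/s
q = v̄ × d × w = 0.4400 × 0.95 × 1.64 = 0.6855 m³/s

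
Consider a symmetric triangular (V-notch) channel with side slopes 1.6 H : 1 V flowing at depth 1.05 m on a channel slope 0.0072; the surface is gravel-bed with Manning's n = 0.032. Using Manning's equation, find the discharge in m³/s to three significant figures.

2.73 m³/s

A = z·y² = 1.6×1.05² = 1.764 m²
P = 2y√(1+z²) = 2×1.05×√(1+1.6²) = 3.962 m
R = A/P = 1.764/3.962 = 0.4452 m
Q = (1/n)·A·R^(2/3)·S^(1/2) = (1/0.032) × 1.764 × 0.4452^(2/3) × 0.0072^(1/2) = 2.727 m³/s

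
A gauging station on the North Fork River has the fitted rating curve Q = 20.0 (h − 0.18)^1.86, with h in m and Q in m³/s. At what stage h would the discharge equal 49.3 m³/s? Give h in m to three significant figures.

h − h₀ = (Q/C)^(1/b) = (49.3/20.0)^(1/1.86) = 1.624 m
h = 0.18 + 1.624 = 1.804 m

1.80 m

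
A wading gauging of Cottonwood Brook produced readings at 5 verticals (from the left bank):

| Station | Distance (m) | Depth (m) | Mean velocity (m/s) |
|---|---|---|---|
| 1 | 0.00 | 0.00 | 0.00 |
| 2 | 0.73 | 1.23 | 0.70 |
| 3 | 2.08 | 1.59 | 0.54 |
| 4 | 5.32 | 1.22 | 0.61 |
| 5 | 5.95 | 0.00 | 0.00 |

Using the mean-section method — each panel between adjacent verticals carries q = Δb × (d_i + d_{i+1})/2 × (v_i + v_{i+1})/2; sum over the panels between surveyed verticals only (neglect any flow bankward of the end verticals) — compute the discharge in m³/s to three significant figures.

Panel 1-2: Δb = 0.73 m, d̄ = (0.00+1.23)/2 = 0.615, v̄ = (0.00+0.70)/2 = 0.35 → q = 0.73×0.615×0.35 = 0.1571 m³/s
Panel 2-3: Δb = 1.35 m, d̄ = (1.23+1.59)/2 = 1.41, v̄ = (0.70+0.54)/2 = 0.62 → q = 1.35×1.41×0.62 = 1.180 m³/s
Panel 3-4: Δb = 3.24 m, d̄ = (1.59+1.22)/2 = 1.405, v̄ = (0.54+0.61)/2 = 0.575 → q = 3.24×1.405×0.575 = 2.618 m³/s
Panel 4-5: Δb = 0.63 m, d̄ = (1.22+0.00)/2 = 0.61, v̄ = (0.61+0.00)/2 = 0.305 → q = 0.63×0.61×0.305 = 0.1172 m³/s
Q = Σ q = 4.072 m³/s

4.07 m³/s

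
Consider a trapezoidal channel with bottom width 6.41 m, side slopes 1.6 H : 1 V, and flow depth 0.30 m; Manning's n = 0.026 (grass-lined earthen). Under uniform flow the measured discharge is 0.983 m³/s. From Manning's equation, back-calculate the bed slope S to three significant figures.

0.000859

A = (b + z·y)·y = (6.41 + 1.6×0.30)×0.30 = 2.067 m²
P = b + 2y√(1+z²) = 6.41 + 2×0.30×√(1+1.6²) = 7.542 m
R = A/P = 2.067/7.542 = 0.2741 m
S = (Q·n / (1·A·R^(2/3)))² = (0.983×0.026 / (1×2.067×0.4219))² = 0.0008588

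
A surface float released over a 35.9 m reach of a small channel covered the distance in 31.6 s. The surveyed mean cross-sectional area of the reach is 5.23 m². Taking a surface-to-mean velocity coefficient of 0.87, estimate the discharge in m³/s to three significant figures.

5.17 m³/s

v_surface = L / t̄ = 35.9 / 31.6 = 1.136 m/s
v_mean = 0.87 × 1.136 = 0.9884 m/s
Q = A × v_mean = 5.23 × 0.9884 = 5.169 m³/s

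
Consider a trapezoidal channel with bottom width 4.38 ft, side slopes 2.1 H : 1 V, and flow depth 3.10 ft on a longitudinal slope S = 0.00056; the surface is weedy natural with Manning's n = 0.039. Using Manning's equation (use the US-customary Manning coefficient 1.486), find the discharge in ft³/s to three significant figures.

45.0 ft³/s

A = (b + z·y)·y = (4.38 + 2.1×3.10)×3.10 = 33.76 ft²
P = b + 2y√(1+z²) = 4.38 + 2×3.10×√(1+2.1²) = 18.80 ft
R = A/P = 33.76/18.80 = 1.796 ft
Q = (1.486/n)·A·R^(2/3)·S^(1/2) = (1.486/0.039) × 33.76 × 1.796^(2/3) × 0.00056^(1/2) = 44.97 ft³/s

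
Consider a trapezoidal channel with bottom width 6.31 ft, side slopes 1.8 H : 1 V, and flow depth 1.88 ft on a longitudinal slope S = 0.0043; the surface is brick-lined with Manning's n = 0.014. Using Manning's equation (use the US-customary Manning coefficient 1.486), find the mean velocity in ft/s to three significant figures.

8.28 ft/s

A = (b + z·y)·y = (6.31 + 1.8×1.88)×1.88 = 18.22 ft²
P = b + 2y√(1+z²) = 6.31 + 2×1.88×√(1+1.8²) = 14.05 ft
R = A/P = 18.22/14.05 = 1.297 ft
Q = (1.486/n)·A·R^(2/3)·S^(1/2) = (1.486/0.014) × 18.22 × 1.297^(2/3) × 0.0043^(1/2) = 150.9 ft³/s
V = Q/A = 150.9/18.22 = 8.278 ft/s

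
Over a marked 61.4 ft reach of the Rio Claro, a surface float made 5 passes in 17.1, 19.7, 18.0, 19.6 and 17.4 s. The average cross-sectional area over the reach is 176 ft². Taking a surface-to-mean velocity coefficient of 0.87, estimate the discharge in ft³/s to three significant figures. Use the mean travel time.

512 ft³/s

t̄ = (17.1 + 19.7 + 18.0 + 19.6 + 17.4) / 5 = 18.36 s
v_surface = L / t̄ = 61.4 / 18.36 = 3.344 ft/s
v_mean = 0.87 × 3.344 = 2.909 ft/s
Q = A × v_mean = 176 × 2.909 = 512.1 ft³/s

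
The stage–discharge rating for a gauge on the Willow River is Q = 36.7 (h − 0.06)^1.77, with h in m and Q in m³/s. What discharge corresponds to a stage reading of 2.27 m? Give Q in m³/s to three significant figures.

149 m³/s

Q = 36.7 × (2.27 − 0.06)^1.77 = 36.7 × 2.21^1.77 = 149.4 m³/s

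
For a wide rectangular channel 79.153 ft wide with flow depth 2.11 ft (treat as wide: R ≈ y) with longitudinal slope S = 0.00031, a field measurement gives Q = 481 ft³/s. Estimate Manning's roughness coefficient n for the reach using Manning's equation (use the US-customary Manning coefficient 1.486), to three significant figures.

0.0149

A = b·y = 79.153 × 2.11 = 167.0 ft²
Wide channel: R ≈ y = 2.11 ft
n = (1.486/Q)·A·R^(2/3)·S^(1/2) = (1.486/481) × 167.0 × 1.645 × 0.01761 = 0.01494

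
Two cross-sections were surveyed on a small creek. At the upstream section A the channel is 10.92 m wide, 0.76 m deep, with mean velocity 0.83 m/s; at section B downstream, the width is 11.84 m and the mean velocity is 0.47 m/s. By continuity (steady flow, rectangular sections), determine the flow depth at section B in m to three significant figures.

1.24 m

Q = A₁V₁ = (10.92×0.76) × 0.83 = 6.888 m³/s
d₂ = Q/(b₂ V₂) = 6.888/(11.84×0.47) = 1.238 m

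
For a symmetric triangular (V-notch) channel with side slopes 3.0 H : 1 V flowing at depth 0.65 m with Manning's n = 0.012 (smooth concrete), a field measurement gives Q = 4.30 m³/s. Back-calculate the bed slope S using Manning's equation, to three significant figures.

0.00796

A = z·y² = 3.0×0.65² = 1.268 m²
P = 2y√(1+z²) = 2×0.65×√(1+3.0²) = 4.111 m
R = A/P = 1.268/4.111 = 0.3083 m
S = (Q·n / (1·A·R^(2/3)))² = (4.30×0.012 / (1×1.268×0.4564))² = 0.007957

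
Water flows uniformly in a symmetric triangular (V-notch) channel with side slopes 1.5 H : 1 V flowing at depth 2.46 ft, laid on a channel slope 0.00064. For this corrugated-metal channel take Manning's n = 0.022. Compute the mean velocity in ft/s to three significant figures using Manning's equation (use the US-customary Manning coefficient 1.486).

A = z·y² = 1.5×2.46² = 9.077 ft²
P = 2y√(1+z²) = 2×2.46×√(1+1.5²) = 8.870 ft
R = A/P = 9.077/8.870 = 1.023 ft
Q = (1.486/n)·A·R^(2/3)·S^(1/2) = (1.486/0.022) × 9.077 × 1.023^(2/3) × 0.00064^(1/2) = 15.75 ft³/s
V = Q/A = 15.75/9.077 = 1.735 ft/s

1.74 ft/s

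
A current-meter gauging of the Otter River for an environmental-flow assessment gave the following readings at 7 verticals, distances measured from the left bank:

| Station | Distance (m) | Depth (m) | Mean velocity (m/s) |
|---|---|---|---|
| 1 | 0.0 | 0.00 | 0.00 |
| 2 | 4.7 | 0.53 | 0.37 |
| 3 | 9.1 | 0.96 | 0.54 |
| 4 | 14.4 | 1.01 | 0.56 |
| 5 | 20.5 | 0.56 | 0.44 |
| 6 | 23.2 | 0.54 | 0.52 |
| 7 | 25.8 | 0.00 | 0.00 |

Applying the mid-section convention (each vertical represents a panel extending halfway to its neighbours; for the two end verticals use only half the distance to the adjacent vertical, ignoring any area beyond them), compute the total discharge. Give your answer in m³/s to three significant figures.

8.46 m³/s

w_2 = (9.1 − 0.0)/2 = 4.55 m; q_2 = 0.37 × 0.53 × 4.55 = 0.8923 m³/s
w_3 = (14.4 − 4.7)/2 = 4.85 m; q_3 = 0.54 × 0.96 × 4.85 = 2.514 m³/s
w_4 = (20.5 − 9.1)/2 = 5.7 m; q_4 = 0.56 × 1.01 × 5.7 = 3.224 m³/s
w_5 = (23.2 − 14.4)/2 = 4.4 m; q_5 = 0.44 × 0.56 × 4.4 = 1.084 m³/s
w_6 = (25.8 − 20.5)/2 = 2.65 m; q_6 = 0.52 × 0.54 × 2.65 = 0.7441 m³/s
Stations 1, 7 contribute zero (depth or velocity is 0).
Q = Σ qᵢ = 8.459 m³/s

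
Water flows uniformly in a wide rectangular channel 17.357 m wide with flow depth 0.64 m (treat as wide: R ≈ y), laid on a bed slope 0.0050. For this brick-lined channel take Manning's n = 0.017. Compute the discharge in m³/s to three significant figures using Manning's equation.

A = b·y = 17.357 × 0.64 = 11.11 m²
Wide channel: R ≈ y = 0.64 m
Q = (1/n)·A·R^(2/3)·S^(1/2) = (1/0.017) × 11.11 × 0.6400^(2/3) × 0.0050^(1/2) = 34.31 m³/s

34.3 m³/s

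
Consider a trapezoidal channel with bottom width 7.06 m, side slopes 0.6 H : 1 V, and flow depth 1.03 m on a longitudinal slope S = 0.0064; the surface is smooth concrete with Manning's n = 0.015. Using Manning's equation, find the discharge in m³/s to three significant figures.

A = (b + z·y)·y = (7.06 + 0.6×1.03)×1.03 = 7.908 m²
P = b + 2y√(1+z²) = 7.06 + 2×1.03×√(1+0.6²) = 9.462 m
R = A/P = 7.908/9.462 = 0.8358 m
Q = (1/n)·A·R^(2/3)·S^(1/2) = (1/0.015) × 7.908 × 0.8358^(2/3) × 0.0064^(1/2) = 37.42 m³/s

37.4 m³/s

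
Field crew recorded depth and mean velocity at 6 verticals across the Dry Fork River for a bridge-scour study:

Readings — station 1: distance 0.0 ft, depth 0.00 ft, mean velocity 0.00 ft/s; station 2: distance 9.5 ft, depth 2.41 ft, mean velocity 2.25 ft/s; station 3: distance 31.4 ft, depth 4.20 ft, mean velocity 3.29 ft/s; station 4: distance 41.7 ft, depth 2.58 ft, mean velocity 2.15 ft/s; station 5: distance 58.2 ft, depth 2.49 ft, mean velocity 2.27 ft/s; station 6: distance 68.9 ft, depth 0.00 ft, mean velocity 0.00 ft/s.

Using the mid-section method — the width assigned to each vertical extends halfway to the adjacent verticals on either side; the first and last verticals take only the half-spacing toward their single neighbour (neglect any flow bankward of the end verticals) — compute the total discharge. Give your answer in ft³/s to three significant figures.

459 ft³/s

w_2 = (31.4 − 0.0)/2 = 15.7 ft; q_2 = 2.25 × 2.41 × 15.7 = 85.13 ft³/s
w_3 = (41.7 − 9.5)/2 = 16.1 ft; q_3 = 3.29 × 4.20 × 16.1 = 222.5 ft³/s
w_4 = (58.2 − 31.4)/2 = 13.4 ft; q_4 = 2.15 × 2.58 × 13.4 = 74.33 ft³/s
w_5 = (68.9 − 41.7)/2 = 13.6 ft; q_5 = 2.27 × 2.49 × 13.6 = 76.87 ft³/s
Stations 1, 6 contribute zero (depth or velocity is 0).
Q = Σ qᵢ = 458.8 ft³/s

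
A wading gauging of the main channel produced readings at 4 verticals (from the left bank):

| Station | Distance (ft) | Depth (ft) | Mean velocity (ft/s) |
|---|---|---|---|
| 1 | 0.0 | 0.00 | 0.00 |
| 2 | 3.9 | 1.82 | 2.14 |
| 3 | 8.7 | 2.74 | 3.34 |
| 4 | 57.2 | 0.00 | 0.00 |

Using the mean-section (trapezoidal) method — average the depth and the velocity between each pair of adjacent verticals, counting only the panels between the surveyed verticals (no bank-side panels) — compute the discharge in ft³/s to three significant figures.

145 ft³/s

Panel 1-2: Δb = 3.9 ft, d̄ = (0.00+1.82)/2 = 0.91, v̄ = (0.00+2.14)/2 = 1.07 → q = 3.9×0.91×1.07 = 3.797 ft³/s
Panel 2-3: Δb = 4.8 ft, d̄ = (1.82+2.74)/2 = 2.28, v̄ = (2.14+3.34)/2 = 2.74 → q = 4.8×2.28×2.74 = 29.99 ft³/s
Panel 3-4: Δb = 48.5 ft, d̄ = (2.74+0.00)/2 = 1.37, v̄ = (3.34+0.00)/2 = 1.67 → q = 48.5×1.37×1.67 = 111.0 ft³/s
Q = Σ q = 144.7 ft³/s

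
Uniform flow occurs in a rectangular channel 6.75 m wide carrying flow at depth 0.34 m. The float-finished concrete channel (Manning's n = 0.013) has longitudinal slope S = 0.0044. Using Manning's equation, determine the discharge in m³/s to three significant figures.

A = b·y = 6.75 × 0.34 = 2.295 m²
P = b + 2y = 6.75 + 2×0.34 = 7.430 m
R = A/P = 2.295/7.430 = 0.3089 m
Q = (1/n)·A·R^(2/3)·S^(1/2) = (1/0.013) × 2.295 × 0.3089^(2/3) × 0.0044^(1/2) = 5.351 m³/s

5.35 m³/s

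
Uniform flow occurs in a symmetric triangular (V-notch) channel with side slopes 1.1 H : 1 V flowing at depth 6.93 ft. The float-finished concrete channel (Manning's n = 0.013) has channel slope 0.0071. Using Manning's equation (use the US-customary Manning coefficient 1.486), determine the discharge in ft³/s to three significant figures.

953 ft³/s

A = z·y² = 1.1×6.93² = 52.83 ft²
P = 2y√(1+z²) = 2×6.93×√(1+1.1²) = 20.60 ft
R = A/P = 52.83/20.60 = 2.564 ft
Q = (1.486/n)·A·R^(2/3)·S^(1/2) = (1.486/0.013) × 52.83 × 2.564^(2/3) × 0.0071^(1/2) = 953.2 ft³/s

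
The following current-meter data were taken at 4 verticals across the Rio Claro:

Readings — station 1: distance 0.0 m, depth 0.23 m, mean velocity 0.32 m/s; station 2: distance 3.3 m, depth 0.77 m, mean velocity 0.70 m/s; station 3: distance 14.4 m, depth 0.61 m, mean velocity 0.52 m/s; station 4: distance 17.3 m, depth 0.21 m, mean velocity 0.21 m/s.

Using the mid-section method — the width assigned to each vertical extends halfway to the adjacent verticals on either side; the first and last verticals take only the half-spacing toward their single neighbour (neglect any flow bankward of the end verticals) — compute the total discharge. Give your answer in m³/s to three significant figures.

w_1 = (3.3 − 0.0)/2 = 1.65 m; q_1 = 0.32 × 0.23 × 1.65 = 0.1214 m³/s
w_2 = (14.4 − 0.0)/2 = 7.2 m; q_2 = 0.70 × 0.77 × 7.2 = 3.881 m³/s
w_3 = (17.3 − 3.3)/2 = 7 m; q_3 = 0.52 × 0.61 × 7 = 2.220 m³/s
w_4 = (17.3 − 14.4)/2 = 1.45 m; q_4 = 0.21 × 0.21 × 1.45 = 0.06395 m³/s
Q = Σ qᵢ = 6.287 m³/s

6.29 m³/s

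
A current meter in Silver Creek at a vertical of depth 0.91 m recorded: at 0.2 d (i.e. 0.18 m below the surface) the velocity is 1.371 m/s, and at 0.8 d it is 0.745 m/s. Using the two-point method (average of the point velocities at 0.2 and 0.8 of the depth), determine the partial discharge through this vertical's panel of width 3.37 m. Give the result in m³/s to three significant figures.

v̄ = (1.371 + 0.745) / 2 = 1.058 m/s
q = v̄ × d × w = 1.058 × 0.91 × 3.37 = 3.245 m³/s

3.24 m³/s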